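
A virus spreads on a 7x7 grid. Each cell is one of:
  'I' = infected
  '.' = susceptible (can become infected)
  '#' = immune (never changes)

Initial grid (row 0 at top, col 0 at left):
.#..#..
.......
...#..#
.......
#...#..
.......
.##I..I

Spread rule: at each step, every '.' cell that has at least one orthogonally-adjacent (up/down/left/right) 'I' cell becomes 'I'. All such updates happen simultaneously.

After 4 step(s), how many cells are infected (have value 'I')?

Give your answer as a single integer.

Answer: 21

Derivation:
Step 0 (initial): 2 infected
Step 1: +4 new -> 6 infected
Step 2: +5 new -> 11 infected
Step 3: +5 new -> 16 infected
Step 4: +5 new -> 21 infected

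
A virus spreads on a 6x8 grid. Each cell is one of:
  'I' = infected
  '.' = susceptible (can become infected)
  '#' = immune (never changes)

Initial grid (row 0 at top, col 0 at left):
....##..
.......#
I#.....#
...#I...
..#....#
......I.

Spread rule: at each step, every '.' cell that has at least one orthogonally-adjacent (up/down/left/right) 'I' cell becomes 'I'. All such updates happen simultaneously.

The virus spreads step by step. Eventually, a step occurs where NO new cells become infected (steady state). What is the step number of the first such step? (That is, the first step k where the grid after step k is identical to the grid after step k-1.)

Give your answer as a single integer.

Answer: 7

Derivation:
Step 0 (initial): 3 infected
Step 1: +8 new -> 11 infected
Step 2: +11 new -> 22 infected
Step 3: +11 new -> 33 infected
Step 4: +5 new -> 38 infected
Step 5: +1 new -> 39 infected
Step 6: +1 new -> 40 infected
Step 7: +0 new -> 40 infected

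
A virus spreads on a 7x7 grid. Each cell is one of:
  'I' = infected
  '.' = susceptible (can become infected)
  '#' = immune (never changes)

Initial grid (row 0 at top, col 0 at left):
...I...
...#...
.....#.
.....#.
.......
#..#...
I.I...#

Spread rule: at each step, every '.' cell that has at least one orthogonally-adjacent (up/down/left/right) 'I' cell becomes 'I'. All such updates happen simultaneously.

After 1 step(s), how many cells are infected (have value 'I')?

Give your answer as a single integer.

Step 0 (initial): 3 infected
Step 1: +5 new -> 8 infected

Answer: 8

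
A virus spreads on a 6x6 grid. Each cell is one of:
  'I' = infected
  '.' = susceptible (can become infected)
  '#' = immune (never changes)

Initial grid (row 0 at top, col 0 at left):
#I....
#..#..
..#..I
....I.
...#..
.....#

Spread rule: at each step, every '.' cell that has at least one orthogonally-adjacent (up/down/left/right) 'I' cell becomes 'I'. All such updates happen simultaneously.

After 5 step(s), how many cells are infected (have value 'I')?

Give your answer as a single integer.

Step 0 (initial): 3 infected
Step 1: +7 new -> 10 infected
Step 2: +9 new -> 19 infected
Step 3: +5 new -> 24 infected
Step 4: +3 new -> 27 infected
Step 5: +2 new -> 29 infected

Answer: 29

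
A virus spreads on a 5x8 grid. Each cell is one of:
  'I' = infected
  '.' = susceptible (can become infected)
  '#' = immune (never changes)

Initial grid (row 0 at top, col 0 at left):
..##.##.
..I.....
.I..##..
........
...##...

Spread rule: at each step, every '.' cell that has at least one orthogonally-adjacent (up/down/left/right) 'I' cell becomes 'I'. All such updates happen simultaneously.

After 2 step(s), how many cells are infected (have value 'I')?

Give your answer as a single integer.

Step 0 (initial): 2 infected
Step 1: +5 new -> 7 infected
Step 2: +7 new -> 14 infected

Answer: 14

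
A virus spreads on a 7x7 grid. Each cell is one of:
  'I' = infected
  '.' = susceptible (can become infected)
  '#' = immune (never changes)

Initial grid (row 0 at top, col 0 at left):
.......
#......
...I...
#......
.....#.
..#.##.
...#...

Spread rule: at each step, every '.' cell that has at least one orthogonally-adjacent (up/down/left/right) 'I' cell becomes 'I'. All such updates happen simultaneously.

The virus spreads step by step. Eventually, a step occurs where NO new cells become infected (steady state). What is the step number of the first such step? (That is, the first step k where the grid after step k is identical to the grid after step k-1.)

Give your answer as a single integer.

Answer: 10

Derivation:
Step 0 (initial): 1 infected
Step 1: +4 new -> 5 infected
Step 2: +8 new -> 13 infected
Step 3: +11 new -> 24 infected
Step 4: +5 new -> 29 infected
Step 5: +5 new -> 34 infected
Step 6: +3 new -> 37 infected
Step 7: +3 new -> 40 infected
Step 8: +1 new -> 41 infected
Step 9: +1 new -> 42 infected
Step 10: +0 new -> 42 infected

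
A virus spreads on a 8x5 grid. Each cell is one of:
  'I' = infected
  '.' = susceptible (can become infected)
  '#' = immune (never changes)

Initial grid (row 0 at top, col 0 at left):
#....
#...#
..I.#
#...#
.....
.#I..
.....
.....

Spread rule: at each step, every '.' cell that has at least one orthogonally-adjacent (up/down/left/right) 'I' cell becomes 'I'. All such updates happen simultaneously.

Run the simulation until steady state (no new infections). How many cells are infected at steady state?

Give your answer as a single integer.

Answer: 33

Derivation:
Step 0 (initial): 2 infected
Step 1: +7 new -> 9 infected
Step 2: +12 new -> 21 infected
Step 3: +8 new -> 29 infected
Step 4: +4 new -> 33 infected
Step 5: +0 new -> 33 infected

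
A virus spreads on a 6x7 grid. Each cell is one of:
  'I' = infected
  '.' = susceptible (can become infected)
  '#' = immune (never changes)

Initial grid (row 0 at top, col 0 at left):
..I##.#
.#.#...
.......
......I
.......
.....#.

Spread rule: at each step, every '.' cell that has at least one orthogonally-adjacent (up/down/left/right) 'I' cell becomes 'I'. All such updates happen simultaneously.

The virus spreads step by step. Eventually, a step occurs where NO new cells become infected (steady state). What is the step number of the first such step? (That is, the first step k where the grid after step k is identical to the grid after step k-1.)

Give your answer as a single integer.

Step 0 (initial): 2 infected
Step 1: +5 new -> 7 infected
Step 2: +7 new -> 14 infected
Step 3: +8 new -> 22 infected
Step 4: +7 new -> 29 infected
Step 5: +4 new -> 33 infected
Step 6: +2 new -> 35 infected
Step 7: +1 new -> 36 infected
Step 8: +0 new -> 36 infected

Answer: 8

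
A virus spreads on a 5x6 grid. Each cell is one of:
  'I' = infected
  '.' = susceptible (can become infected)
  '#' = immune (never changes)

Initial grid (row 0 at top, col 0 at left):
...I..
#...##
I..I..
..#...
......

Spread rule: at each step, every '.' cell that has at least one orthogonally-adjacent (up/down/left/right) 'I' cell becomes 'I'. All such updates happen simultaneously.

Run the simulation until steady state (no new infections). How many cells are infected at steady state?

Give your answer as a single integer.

Answer: 26

Derivation:
Step 0 (initial): 3 infected
Step 1: +8 new -> 11 infected
Step 2: +9 new -> 20 infected
Step 3: +5 new -> 25 infected
Step 4: +1 new -> 26 infected
Step 5: +0 new -> 26 infected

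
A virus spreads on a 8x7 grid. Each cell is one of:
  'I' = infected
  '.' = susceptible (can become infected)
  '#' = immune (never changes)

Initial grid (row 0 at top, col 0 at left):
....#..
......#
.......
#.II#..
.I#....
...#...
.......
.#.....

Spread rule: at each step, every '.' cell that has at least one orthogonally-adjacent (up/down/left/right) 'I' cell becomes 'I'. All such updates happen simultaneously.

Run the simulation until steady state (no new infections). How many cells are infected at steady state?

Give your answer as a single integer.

Step 0 (initial): 3 infected
Step 1: +6 new -> 9 infected
Step 2: +8 new -> 17 infected
Step 3: +10 new -> 27 infected
Step 4: +11 new -> 38 infected
Step 5: +7 new -> 45 infected
Step 6: +3 new -> 48 infected
Step 7: +1 new -> 49 infected
Step 8: +0 new -> 49 infected

Answer: 49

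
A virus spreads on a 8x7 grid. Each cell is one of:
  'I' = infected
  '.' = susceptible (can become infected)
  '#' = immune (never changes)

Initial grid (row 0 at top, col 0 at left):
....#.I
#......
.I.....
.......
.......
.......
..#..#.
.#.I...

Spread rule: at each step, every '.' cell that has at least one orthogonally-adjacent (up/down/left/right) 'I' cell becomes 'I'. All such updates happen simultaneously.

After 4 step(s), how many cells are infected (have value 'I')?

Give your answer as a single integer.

Answer: 47

Derivation:
Step 0 (initial): 3 infected
Step 1: +9 new -> 12 infected
Step 2: +11 new -> 23 infected
Step 3: +15 new -> 38 infected
Step 4: +9 new -> 47 infected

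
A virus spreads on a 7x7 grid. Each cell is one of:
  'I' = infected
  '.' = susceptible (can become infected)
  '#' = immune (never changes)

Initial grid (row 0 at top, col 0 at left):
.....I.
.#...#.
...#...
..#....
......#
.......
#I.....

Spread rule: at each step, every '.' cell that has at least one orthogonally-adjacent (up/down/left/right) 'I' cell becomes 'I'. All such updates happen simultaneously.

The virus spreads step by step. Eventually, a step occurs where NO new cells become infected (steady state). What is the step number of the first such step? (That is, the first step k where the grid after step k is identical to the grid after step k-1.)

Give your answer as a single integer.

Answer: 7

Derivation:
Step 0 (initial): 2 infected
Step 1: +4 new -> 6 infected
Step 2: +7 new -> 13 infected
Step 3: +9 new -> 22 infected
Step 4: +10 new -> 32 infected
Step 5: +8 new -> 40 infected
Step 6: +3 new -> 43 infected
Step 7: +0 new -> 43 infected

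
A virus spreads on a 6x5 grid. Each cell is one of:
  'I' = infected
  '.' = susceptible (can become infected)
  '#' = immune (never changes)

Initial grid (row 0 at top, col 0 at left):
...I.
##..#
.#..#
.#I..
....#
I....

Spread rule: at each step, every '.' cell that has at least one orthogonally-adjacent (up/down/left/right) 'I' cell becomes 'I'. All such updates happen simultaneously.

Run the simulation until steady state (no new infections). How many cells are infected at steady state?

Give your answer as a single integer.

Answer: 23

Derivation:
Step 0 (initial): 3 infected
Step 1: +8 new -> 11 infected
Step 2: +8 new -> 19 infected
Step 3: +3 new -> 22 infected
Step 4: +1 new -> 23 infected
Step 5: +0 new -> 23 infected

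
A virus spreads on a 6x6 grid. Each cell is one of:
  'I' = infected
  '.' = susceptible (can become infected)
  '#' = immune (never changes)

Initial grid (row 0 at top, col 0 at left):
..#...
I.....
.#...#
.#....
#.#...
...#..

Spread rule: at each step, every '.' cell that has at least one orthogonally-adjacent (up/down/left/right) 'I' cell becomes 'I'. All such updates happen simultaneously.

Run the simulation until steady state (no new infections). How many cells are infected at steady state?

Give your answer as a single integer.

Answer: 25

Derivation:
Step 0 (initial): 1 infected
Step 1: +3 new -> 4 infected
Step 2: +3 new -> 7 infected
Step 3: +2 new -> 9 infected
Step 4: +4 new -> 13 infected
Step 5: +4 new -> 17 infected
Step 6: +3 new -> 20 infected
Step 7: +2 new -> 22 infected
Step 8: +2 new -> 24 infected
Step 9: +1 new -> 25 infected
Step 10: +0 new -> 25 infected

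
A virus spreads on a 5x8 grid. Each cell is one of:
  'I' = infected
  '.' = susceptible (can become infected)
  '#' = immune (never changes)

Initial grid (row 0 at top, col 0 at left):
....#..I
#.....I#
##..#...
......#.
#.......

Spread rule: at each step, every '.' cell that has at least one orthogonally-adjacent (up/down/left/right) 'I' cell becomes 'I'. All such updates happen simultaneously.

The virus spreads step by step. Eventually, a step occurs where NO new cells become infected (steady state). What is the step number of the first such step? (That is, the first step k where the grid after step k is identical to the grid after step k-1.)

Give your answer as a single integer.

Answer: 9

Derivation:
Step 0 (initial): 2 infected
Step 1: +3 new -> 5 infected
Step 2: +4 new -> 9 infected
Step 3: +3 new -> 12 infected
Step 4: +6 new -> 18 infected
Step 5: +6 new -> 24 infected
Step 6: +3 new -> 27 infected
Step 7: +3 new -> 30 infected
Step 8: +2 new -> 32 infected
Step 9: +0 new -> 32 infected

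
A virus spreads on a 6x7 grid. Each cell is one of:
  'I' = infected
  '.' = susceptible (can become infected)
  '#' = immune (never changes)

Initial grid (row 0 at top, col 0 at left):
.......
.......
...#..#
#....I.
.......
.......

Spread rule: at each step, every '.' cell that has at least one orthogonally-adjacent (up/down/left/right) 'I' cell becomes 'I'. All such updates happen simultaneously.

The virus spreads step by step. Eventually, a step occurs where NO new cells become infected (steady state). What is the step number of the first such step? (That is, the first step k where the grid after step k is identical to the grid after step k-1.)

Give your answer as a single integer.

Answer: 9

Derivation:
Step 0 (initial): 1 infected
Step 1: +4 new -> 5 infected
Step 2: +6 new -> 11 infected
Step 3: +7 new -> 18 infected
Step 4: +7 new -> 25 infected
Step 5: +5 new -> 30 infected
Step 6: +5 new -> 35 infected
Step 7: +3 new -> 38 infected
Step 8: +1 new -> 39 infected
Step 9: +0 new -> 39 infected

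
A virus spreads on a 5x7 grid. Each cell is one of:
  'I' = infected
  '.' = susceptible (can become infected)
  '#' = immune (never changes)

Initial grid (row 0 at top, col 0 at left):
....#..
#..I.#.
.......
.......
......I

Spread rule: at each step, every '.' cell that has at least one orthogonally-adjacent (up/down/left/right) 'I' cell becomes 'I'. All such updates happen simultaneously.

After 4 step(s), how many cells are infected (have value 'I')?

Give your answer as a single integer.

Answer: 28

Derivation:
Step 0 (initial): 2 infected
Step 1: +6 new -> 8 infected
Step 2: +8 new -> 16 infected
Step 3: +7 new -> 23 infected
Step 4: +5 new -> 28 infected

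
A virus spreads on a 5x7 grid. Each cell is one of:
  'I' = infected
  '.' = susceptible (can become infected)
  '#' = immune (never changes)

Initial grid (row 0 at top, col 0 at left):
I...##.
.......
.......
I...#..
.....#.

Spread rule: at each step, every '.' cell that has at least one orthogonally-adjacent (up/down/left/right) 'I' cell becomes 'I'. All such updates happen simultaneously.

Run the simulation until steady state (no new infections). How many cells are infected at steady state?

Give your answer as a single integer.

Step 0 (initial): 2 infected
Step 1: +5 new -> 7 infected
Step 2: +5 new -> 12 infected
Step 3: +5 new -> 17 infected
Step 4: +3 new -> 20 infected
Step 5: +3 new -> 23 infected
Step 6: +2 new -> 25 infected
Step 7: +3 new -> 28 infected
Step 8: +2 new -> 30 infected
Step 9: +1 new -> 31 infected
Step 10: +0 new -> 31 infected

Answer: 31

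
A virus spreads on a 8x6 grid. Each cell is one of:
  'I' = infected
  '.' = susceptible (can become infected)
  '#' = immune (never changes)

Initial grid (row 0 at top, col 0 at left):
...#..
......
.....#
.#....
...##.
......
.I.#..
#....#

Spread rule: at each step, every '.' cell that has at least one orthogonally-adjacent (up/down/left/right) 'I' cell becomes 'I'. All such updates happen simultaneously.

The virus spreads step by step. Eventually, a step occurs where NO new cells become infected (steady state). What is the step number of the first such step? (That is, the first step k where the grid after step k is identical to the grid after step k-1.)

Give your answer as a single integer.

Step 0 (initial): 1 infected
Step 1: +4 new -> 5 infected
Step 2: +4 new -> 9 infected
Step 3: +4 new -> 13 infected
Step 4: +4 new -> 17 infected
Step 5: +5 new -> 22 infected
Step 6: +7 new -> 29 infected
Step 7: +6 new -> 35 infected
Step 8: +2 new -> 37 infected
Step 9: +2 new -> 39 infected
Step 10: +1 new -> 40 infected
Step 11: +0 new -> 40 infected

Answer: 11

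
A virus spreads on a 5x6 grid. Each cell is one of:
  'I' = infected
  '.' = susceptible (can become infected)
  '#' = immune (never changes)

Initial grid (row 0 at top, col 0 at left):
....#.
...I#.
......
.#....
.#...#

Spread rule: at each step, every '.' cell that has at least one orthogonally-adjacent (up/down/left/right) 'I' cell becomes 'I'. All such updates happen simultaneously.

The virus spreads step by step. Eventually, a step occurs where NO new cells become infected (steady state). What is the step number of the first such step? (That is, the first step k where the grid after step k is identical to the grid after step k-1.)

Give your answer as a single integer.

Step 0 (initial): 1 infected
Step 1: +3 new -> 4 infected
Step 2: +5 new -> 9 infected
Step 3: +7 new -> 16 infected
Step 4: +6 new -> 22 infected
Step 5: +2 new -> 24 infected
Step 6: +1 new -> 25 infected
Step 7: +0 new -> 25 infected

Answer: 7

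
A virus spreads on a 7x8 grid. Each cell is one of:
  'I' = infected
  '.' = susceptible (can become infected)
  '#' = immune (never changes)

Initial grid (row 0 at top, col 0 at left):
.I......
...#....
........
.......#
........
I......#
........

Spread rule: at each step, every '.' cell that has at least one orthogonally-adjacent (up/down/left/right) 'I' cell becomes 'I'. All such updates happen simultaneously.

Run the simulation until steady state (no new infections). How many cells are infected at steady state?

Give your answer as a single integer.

Step 0 (initial): 2 infected
Step 1: +6 new -> 8 infected
Step 2: +8 new -> 16 infected
Step 3: +7 new -> 23 infected
Step 4: +7 new -> 30 infected
Step 5: +7 new -> 37 infected
Step 6: +7 new -> 44 infected
Step 7: +5 new -> 49 infected
Step 8: +4 new -> 53 infected
Step 9: +0 new -> 53 infected

Answer: 53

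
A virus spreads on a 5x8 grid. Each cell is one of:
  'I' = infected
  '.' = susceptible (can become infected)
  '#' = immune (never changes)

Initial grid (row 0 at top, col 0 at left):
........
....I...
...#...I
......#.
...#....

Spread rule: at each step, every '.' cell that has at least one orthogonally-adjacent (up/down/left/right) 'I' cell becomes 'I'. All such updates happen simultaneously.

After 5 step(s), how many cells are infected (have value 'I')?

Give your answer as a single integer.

Answer: 34

Derivation:
Step 0 (initial): 2 infected
Step 1: +7 new -> 9 infected
Step 2: +8 new -> 17 infected
Step 3: +8 new -> 25 infected
Step 4: +5 new -> 30 infected
Step 5: +4 new -> 34 infected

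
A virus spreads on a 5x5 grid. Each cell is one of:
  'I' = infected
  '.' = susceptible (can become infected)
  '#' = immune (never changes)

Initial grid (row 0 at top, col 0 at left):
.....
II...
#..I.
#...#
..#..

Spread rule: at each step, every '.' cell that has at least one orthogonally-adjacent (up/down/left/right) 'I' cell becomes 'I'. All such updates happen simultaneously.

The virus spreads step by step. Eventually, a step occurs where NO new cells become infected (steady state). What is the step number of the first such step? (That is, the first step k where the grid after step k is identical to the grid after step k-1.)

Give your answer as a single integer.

Answer: 5

Derivation:
Step 0 (initial): 3 infected
Step 1: +8 new -> 11 infected
Step 2: +6 new -> 17 infected
Step 3: +3 new -> 20 infected
Step 4: +1 new -> 21 infected
Step 5: +0 new -> 21 infected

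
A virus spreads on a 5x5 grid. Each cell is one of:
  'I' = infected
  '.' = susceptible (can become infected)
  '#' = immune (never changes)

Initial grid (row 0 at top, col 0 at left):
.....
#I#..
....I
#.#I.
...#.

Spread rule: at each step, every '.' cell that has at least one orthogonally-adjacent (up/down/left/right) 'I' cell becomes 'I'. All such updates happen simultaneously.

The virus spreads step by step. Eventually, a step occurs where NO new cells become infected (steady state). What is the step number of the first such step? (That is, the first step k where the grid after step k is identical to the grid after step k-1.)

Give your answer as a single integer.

Step 0 (initial): 3 infected
Step 1: +5 new -> 8 infected
Step 2: +8 new -> 16 infected
Step 3: +2 new -> 18 infected
Step 4: +2 new -> 20 infected
Step 5: +0 new -> 20 infected

Answer: 5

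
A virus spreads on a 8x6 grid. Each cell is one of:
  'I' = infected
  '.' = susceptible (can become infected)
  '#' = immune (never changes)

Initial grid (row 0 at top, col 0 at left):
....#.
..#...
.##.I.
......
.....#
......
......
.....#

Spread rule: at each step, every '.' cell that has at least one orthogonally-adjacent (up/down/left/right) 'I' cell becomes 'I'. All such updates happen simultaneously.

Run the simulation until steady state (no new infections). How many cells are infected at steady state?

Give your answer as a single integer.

Answer: 42

Derivation:
Step 0 (initial): 1 infected
Step 1: +4 new -> 5 infected
Step 2: +5 new -> 10 infected
Step 3: +5 new -> 15 infected
Step 4: +6 new -> 21 infected
Step 5: +7 new -> 28 infected
Step 6: +7 new -> 35 infected
Step 7: +4 new -> 39 infected
Step 8: +2 new -> 41 infected
Step 9: +1 new -> 42 infected
Step 10: +0 new -> 42 infected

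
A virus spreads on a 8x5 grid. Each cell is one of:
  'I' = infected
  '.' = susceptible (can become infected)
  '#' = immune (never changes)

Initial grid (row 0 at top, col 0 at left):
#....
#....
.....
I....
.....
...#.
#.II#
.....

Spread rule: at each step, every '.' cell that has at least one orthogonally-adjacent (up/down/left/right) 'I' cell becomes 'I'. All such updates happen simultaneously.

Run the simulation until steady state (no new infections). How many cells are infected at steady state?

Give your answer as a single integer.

Step 0 (initial): 3 infected
Step 1: +7 new -> 10 infected
Step 2: +8 new -> 18 infected
Step 3: +5 new -> 23 infected
Step 4: +5 new -> 28 infected
Step 5: +4 new -> 32 infected
Step 6: +2 new -> 34 infected
Step 7: +1 new -> 35 infected
Step 8: +0 new -> 35 infected

Answer: 35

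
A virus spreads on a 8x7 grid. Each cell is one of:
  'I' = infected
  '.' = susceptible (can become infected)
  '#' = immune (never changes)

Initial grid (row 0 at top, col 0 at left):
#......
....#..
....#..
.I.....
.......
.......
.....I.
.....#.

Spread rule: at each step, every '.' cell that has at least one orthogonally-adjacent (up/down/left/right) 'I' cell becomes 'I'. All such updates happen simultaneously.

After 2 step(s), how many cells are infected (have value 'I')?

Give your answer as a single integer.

Step 0 (initial): 2 infected
Step 1: +7 new -> 9 infected
Step 2: +13 new -> 22 infected

Answer: 22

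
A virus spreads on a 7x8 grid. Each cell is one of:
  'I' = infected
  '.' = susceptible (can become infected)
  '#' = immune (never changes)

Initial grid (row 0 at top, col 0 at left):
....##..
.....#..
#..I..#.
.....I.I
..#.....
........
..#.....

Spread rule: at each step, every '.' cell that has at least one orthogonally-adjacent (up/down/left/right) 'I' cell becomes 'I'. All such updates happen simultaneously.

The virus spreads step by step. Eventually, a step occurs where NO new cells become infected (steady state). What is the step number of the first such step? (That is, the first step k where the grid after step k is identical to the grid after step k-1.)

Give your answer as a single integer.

Step 0 (initial): 3 infected
Step 1: +10 new -> 13 infected
Step 2: +11 new -> 24 infected
Step 3: +10 new -> 34 infected
Step 4: +9 new -> 43 infected
Step 5: +3 new -> 46 infected
Step 6: +2 new -> 48 infected
Step 7: +1 new -> 49 infected
Step 8: +0 new -> 49 infected

Answer: 8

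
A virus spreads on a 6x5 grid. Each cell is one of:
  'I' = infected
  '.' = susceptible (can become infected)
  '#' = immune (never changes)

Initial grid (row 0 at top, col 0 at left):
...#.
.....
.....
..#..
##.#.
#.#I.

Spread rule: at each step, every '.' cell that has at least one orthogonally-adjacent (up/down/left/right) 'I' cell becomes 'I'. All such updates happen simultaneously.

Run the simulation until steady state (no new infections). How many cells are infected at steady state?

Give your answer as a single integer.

Step 0 (initial): 1 infected
Step 1: +1 new -> 2 infected
Step 2: +1 new -> 3 infected
Step 3: +1 new -> 4 infected
Step 4: +2 new -> 6 infected
Step 5: +2 new -> 8 infected
Step 6: +3 new -> 11 infected
Step 7: +2 new -> 13 infected
Step 8: +4 new -> 17 infected
Step 9: +3 new -> 20 infected
Step 10: +1 new -> 21 infected
Step 11: +0 new -> 21 infected

Answer: 21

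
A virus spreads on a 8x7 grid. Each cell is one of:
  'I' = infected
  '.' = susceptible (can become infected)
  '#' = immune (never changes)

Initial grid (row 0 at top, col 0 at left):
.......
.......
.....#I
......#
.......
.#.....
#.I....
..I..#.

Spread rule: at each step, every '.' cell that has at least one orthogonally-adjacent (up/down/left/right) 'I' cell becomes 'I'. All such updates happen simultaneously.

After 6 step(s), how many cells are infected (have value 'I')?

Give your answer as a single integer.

Answer: 48

Derivation:
Step 0 (initial): 3 infected
Step 1: +6 new -> 9 infected
Step 2: +7 new -> 16 infected
Step 3: +7 new -> 23 infected
Step 4: +10 new -> 33 infected
Step 5: +10 new -> 43 infected
Step 6: +5 new -> 48 infected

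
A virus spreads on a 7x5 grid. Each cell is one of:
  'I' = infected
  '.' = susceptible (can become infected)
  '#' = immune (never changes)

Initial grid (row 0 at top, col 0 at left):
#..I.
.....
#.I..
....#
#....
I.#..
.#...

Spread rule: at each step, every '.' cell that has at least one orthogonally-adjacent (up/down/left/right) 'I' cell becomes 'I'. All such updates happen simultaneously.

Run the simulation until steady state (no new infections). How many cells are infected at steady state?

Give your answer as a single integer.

Answer: 29

Derivation:
Step 0 (initial): 3 infected
Step 1: +9 new -> 12 infected
Step 2: +8 new -> 20 infected
Step 3: +3 new -> 23 infected
Step 4: +2 new -> 25 infected
Step 5: +2 new -> 27 infected
Step 6: +2 new -> 29 infected
Step 7: +0 new -> 29 infected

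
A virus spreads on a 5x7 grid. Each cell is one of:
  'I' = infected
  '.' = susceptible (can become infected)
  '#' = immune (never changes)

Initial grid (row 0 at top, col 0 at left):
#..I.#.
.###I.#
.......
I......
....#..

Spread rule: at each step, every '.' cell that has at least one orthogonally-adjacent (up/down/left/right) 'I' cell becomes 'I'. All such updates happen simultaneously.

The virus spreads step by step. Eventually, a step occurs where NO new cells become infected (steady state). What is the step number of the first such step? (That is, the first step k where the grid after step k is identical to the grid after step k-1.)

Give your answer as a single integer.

Answer: 6

Derivation:
Step 0 (initial): 3 infected
Step 1: +7 new -> 10 infected
Step 2: +8 new -> 18 infected
Step 3: +5 new -> 23 infected
Step 4: +3 new -> 26 infected
Step 5: +1 new -> 27 infected
Step 6: +0 new -> 27 infected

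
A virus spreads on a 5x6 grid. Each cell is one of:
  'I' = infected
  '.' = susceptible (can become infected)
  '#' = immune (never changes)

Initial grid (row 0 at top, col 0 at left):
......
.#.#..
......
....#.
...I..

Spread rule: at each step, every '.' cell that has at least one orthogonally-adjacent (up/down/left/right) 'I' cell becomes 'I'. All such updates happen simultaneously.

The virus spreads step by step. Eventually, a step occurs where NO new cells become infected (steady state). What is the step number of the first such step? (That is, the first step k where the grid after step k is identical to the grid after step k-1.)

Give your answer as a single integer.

Answer: 8

Derivation:
Step 0 (initial): 1 infected
Step 1: +3 new -> 4 infected
Step 2: +4 new -> 8 infected
Step 3: +5 new -> 13 infected
Step 4: +5 new -> 18 infected
Step 5: +4 new -> 22 infected
Step 6: +4 new -> 26 infected
Step 7: +1 new -> 27 infected
Step 8: +0 new -> 27 infected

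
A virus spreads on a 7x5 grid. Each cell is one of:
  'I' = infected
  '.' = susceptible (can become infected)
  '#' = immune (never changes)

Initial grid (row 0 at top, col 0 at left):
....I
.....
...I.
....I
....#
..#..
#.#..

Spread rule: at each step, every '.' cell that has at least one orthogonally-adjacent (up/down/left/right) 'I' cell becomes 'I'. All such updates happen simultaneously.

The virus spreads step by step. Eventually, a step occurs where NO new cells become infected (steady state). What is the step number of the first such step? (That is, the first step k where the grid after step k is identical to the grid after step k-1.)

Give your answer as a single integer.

Step 0 (initial): 3 infected
Step 1: +6 new -> 9 infected
Step 2: +5 new -> 14 infected
Step 3: +6 new -> 20 infected
Step 4: +6 new -> 26 infected
Step 5: +3 new -> 29 infected
Step 6: +2 new -> 31 infected
Step 7: +0 new -> 31 infected

Answer: 7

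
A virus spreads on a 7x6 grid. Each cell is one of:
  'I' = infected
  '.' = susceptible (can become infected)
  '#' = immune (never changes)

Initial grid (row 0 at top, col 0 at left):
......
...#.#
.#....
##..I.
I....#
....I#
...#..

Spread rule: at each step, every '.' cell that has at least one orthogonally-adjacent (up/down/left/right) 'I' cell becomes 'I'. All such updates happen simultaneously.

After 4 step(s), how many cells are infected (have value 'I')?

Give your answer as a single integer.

Answer: 28

Derivation:
Step 0 (initial): 3 infected
Step 1: +8 new -> 11 infected
Step 2: +10 new -> 21 infected
Step 3: +4 new -> 25 infected
Step 4: +3 new -> 28 infected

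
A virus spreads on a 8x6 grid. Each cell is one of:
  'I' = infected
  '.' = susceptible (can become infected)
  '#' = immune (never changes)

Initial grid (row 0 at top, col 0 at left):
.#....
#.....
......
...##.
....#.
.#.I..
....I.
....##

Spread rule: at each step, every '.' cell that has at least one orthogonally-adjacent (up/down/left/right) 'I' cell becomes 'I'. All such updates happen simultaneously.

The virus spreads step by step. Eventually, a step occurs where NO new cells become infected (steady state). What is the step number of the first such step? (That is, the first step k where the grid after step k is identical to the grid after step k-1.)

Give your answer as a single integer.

Answer: 9

Derivation:
Step 0 (initial): 2 infected
Step 1: +5 new -> 7 infected
Step 2: +4 new -> 11 infected
Step 3: +5 new -> 16 infected
Step 4: +6 new -> 22 infected
Step 5: +7 new -> 29 infected
Step 6: +6 new -> 35 infected
Step 7: +3 new -> 38 infected
Step 8: +1 new -> 39 infected
Step 9: +0 new -> 39 infected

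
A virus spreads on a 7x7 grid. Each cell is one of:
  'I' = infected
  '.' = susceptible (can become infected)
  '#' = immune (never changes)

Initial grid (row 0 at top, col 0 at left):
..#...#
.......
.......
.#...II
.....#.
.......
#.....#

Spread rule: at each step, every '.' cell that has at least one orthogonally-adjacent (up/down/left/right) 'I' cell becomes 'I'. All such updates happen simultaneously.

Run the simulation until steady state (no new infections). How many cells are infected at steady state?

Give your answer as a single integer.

Step 0 (initial): 2 infected
Step 1: +4 new -> 6 infected
Step 2: +6 new -> 12 infected
Step 3: +7 new -> 19 infected
Step 4: +7 new -> 26 infected
Step 5: +6 new -> 32 infected
Step 6: +5 new -> 37 infected
Step 7: +5 new -> 42 infected
Step 8: +1 new -> 43 infected
Step 9: +0 new -> 43 infected

Answer: 43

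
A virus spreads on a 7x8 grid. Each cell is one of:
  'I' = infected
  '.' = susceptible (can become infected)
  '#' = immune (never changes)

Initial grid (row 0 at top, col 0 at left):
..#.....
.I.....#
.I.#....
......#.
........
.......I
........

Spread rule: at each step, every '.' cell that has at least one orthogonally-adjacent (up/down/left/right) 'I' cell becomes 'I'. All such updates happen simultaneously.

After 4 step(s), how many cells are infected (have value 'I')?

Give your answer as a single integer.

Step 0 (initial): 3 infected
Step 1: +9 new -> 12 infected
Step 2: +9 new -> 21 infected
Step 3: +10 new -> 31 infected
Step 4: +13 new -> 44 infected

Answer: 44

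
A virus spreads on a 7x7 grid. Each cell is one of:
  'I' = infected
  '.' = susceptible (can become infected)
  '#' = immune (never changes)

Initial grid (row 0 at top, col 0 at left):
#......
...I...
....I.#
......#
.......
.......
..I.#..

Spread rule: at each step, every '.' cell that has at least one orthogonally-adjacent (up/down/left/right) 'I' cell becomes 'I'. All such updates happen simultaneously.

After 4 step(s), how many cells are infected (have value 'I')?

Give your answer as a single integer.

Answer: 41

Derivation:
Step 0 (initial): 3 infected
Step 1: +9 new -> 12 infected
Step 2: +12 new -> 24 infected
Step 3: +11 new -> 35 infected
Step 4: +6 new -> 41 infected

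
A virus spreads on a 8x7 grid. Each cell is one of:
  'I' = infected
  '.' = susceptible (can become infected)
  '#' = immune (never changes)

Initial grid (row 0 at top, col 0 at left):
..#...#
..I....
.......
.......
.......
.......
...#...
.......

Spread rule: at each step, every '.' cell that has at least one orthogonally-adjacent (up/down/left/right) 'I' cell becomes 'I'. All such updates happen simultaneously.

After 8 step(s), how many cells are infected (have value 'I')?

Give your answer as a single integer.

Answer: 50

Derivation:
Step 0 (initial): 1 infected
Step 1: +3 new -> 4 infected
Step 2: +7 new -> 11 infected
Step 3: +8 new -> 19 infected
Step 4: +8 new -> 27 infected
Step 5: +7 new -> 34 infected
Step 6: +6 new -> 40 infected
Step 7: +6 new -> 46 infected
Step 8: +4 new -> 50 infected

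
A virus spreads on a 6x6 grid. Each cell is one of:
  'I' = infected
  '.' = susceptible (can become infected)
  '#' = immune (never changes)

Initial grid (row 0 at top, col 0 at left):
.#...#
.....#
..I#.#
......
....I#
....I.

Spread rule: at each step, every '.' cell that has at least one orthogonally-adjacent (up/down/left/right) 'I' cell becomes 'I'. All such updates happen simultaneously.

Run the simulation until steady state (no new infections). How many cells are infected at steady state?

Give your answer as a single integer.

Answer: 30

Derivation:
Step 0 (initial): 3 infected
Step 1: +7 new -> 10 infected
Step 2: +10 new -> 20 infected
Step 3: +6 new -> 26 infected
Step 4: +4 new -> 30 infected
Step 5: +0 new -> 30 infected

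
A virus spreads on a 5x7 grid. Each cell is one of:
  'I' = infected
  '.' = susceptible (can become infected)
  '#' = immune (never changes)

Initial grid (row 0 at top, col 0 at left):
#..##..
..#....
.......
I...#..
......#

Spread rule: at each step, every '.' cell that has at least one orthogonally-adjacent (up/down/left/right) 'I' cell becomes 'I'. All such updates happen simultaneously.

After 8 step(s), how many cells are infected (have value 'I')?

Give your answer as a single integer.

Answer: 28

Derivation:
Step 0 (initial): 1 infected
Step 1: +3 new -> 4 infected
Step 2: +4 new -> 8 infected
Step 3: +4 new -> 12 infected
Step 4: +3 new -> 15 infected
Step 5: +4 new -> 19 infected
Step 6: +3 new -> 22 infected
Step 7: +3 new -> 25 infected
Step 8: +3 new -> 28 infected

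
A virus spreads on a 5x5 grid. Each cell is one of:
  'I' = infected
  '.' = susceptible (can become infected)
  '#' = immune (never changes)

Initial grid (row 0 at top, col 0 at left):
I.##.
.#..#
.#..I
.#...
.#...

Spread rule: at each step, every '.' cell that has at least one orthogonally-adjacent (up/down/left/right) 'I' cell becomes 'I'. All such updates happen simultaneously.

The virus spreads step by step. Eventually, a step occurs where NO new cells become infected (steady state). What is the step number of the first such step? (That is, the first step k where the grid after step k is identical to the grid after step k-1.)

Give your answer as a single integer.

Step 0 (initial): 2 infected
Step 1: +4 new -> 6 infected
Step 2: +5 new -> 11 infected
Step 3: +4 new -> 15 infected
Step 4: +2 new -> 17 infected
Step 5: +0 new -> 17 infected

Answer: 5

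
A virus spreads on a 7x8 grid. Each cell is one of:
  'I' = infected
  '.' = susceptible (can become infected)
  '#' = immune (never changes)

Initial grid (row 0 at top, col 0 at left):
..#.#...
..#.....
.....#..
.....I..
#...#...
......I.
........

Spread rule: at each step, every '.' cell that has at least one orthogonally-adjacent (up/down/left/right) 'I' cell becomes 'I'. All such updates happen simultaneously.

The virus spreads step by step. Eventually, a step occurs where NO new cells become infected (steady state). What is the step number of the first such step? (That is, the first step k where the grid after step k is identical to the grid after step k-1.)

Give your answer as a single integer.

Answer: 9

Derivation:
Step 0 (initial): 2 infected
Step 1: +7 new -> 9 infected
Step 2: +8 new -> 17 infected
Step 3: +8 new -> 25 infected
Step 4: +9 new -> 34 infected
Step 5: +8 new -> 42 infected
Step 6: +4 new -> 46 infected
Step 7: +3 new -> 49 infected
Step 8: +1 new -> 50 infected
Step 9: +0 new -> 50 infected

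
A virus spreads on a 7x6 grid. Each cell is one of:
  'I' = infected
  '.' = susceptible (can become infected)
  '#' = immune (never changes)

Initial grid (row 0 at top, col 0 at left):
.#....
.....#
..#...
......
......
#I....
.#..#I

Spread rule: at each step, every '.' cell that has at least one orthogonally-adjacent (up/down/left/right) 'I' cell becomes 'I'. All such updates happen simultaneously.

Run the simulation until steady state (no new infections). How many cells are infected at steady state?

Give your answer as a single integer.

Step 0 (initial): 2 infected
Step 1: +3 new -> 5 infected
Step 2: +7 new -> 12 infected
Step 3: +7 new -> 19 infected
Step 4: +5 new -> 24 infected
Step 5: +4 new -> 28 infected
Step 6: +4 new -> 32 infected
Step 7: +2 new -> 34 infected
Step 8: +1 new -> 35 infected
Step 9: +0 new -> 35 infected

Answer: 35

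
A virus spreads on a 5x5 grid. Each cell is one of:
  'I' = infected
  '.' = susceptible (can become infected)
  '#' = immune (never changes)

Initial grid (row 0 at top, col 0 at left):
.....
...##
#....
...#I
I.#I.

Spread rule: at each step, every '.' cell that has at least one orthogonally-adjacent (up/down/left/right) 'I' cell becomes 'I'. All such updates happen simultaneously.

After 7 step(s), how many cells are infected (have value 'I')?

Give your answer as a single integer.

Answer: 20

Derivation:
Step 0 (initial): 3 infected
Step 1: +4 new -> 7 infected
Step 2: +2 new -> 9 infected
Step 3: +3 new -> 12 infected
Step 4: +2 new -> 14 infected
Step 5: +3 new -> 17 infected
Step 6: +2 new -> 19 infected
Step 7: +1 new -> 20 infected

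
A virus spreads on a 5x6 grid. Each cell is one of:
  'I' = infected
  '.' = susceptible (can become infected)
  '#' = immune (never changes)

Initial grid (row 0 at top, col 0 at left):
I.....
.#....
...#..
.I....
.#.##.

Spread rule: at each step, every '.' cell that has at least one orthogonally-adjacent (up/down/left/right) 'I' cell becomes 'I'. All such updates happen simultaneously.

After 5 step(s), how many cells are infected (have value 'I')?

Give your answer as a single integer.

Answer: 24

Derivation:
Step 0 (initial): 2 infected
Step 1: +5 new -> 7 infected
Step 2: +6 new -> 13 infected
Step 3: +3 new -> 16 infected
Step 4: +4 new -> 20 infected
Step 5: +4 new -> 24 infected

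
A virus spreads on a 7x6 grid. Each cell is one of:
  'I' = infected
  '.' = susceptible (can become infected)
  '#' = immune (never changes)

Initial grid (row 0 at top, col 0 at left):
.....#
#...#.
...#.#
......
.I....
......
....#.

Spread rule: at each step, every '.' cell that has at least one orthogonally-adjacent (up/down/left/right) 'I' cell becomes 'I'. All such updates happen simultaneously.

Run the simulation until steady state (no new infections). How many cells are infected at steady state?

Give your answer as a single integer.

Step 0 (initial): 1 infected
Step 1: +4 new -> 5 infected
Step 2: +7 new -> 12 infected
Step 3: +8 new -> 20 infected
Step 4: +6 new -> 26 infected
Step 5: +6 new -> 32 infected
Step 6: +2 new -> 34 infected
Step 7: +1 new -> 35 infected
Step 8: +0 new -> 35 infected

Answer: 35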